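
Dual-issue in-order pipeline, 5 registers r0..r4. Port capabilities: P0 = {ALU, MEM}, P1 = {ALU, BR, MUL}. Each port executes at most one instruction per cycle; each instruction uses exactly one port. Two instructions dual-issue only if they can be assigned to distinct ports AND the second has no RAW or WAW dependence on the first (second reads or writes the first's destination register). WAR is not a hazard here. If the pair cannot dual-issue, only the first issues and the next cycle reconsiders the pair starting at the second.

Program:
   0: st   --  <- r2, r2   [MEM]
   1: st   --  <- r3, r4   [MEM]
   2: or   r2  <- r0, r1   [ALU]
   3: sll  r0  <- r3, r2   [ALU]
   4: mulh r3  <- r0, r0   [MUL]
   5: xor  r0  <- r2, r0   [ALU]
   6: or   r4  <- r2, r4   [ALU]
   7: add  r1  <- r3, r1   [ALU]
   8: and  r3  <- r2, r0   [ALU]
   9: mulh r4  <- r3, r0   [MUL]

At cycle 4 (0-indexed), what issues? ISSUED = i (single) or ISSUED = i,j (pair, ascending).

#0 head=0: st.MEM i0 no-port MEM/MEM
#1 head=1: st.MEM/or.ALU i1,i2 2-wide
#2 head=3: sll.ALU i3 RAW r0
#3 head=4: mulh.MUL/xor.ALU i4,i5 2-wide
#4 head=6: or.ALU/add.ALU i6,i7 2-wide
#5 head=8: and.ALU i8 RAW r3
#6 head=9: mulh.MUL i9 tail

ISSUED = 6,7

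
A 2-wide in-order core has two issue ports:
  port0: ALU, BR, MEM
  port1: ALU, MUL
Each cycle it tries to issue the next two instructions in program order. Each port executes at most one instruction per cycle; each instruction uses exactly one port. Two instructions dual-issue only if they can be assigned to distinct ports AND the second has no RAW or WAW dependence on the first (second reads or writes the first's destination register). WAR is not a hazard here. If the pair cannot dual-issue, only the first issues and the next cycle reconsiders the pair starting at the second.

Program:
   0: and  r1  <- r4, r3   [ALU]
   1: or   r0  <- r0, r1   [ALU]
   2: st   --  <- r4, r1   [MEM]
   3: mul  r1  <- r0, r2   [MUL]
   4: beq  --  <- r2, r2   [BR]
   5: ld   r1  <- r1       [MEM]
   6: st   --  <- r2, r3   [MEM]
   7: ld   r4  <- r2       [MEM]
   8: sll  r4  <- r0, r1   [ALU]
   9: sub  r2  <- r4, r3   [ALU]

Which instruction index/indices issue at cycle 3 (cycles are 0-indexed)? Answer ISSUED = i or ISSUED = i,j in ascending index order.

t=0 i0:and.ALU ; RAW r1
t=1 i1/i2:or.ALU+st.MEM ; dual
t=2 i3/i4:mul.MUL+beq.BR ; dual
t=3 i5:ld.MEM ; no-port MEM/MEM
t=4 i6:st.MEM ; no-port MEM/MEM
t=5 i7:ld.MEM ; WAW r4
t=6 i8:sll.ALU ; RAW r4
t=7 i9:sub.ALU ; tail

ISSUED = 5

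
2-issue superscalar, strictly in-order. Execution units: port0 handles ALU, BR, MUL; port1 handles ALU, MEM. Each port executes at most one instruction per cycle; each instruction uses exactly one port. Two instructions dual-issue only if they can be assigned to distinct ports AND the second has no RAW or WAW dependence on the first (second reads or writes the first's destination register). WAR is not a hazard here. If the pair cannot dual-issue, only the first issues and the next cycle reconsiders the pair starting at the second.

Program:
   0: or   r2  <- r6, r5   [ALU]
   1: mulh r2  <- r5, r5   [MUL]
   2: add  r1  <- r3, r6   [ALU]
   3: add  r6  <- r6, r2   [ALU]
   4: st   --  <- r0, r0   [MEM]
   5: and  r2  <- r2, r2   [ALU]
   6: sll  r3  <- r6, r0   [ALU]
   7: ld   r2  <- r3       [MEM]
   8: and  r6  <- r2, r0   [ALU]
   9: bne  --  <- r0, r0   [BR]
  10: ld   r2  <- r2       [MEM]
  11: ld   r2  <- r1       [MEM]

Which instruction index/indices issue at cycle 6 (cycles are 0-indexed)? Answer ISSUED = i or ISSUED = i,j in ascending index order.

ISSUED = 10

0. or.ALU @i0  | WAW r2
1. mulh.MUL add.ALU @i1,i2  | pair
2. add.ALU st.MEM @i3,i4  | pair
3. and.ALU sll.ALU @i5,i6  | pair
4. ld.MEM @i7  | RAW r2
5. and.ALU bne.BR @i8,i9  | pair
6. ld.MEM @i10  | no-port MEM/MEM
7. ld.MEM @i11  | tail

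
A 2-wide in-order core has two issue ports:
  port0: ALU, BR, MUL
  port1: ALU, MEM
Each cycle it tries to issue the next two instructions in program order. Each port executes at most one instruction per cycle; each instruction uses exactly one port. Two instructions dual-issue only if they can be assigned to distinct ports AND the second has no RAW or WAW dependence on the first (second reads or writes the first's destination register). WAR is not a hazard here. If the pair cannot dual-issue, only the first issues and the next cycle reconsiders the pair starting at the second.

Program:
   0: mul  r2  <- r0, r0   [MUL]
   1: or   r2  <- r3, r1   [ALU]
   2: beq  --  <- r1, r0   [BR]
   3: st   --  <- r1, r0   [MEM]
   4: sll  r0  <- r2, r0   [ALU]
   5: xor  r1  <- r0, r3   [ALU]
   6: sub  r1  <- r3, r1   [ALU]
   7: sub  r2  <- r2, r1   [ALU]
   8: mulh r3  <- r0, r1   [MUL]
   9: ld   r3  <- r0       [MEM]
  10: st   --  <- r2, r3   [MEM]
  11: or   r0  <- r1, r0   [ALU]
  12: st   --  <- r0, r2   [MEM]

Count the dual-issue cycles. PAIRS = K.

PAIRS = 4

#0 head=0: mul.MUL i0 WAW r2
#1 head=1: or.ALU beq.BR i1/i2 pair
#2 head=3: st.MEM sll.ALU i3/i4 pair
#3 head=5: xor.ALU i5 RAW+WAW r1
#4 head=6: sub.ALU i6 RAW r1
#5 head=7: sub.ALU mulh.MUL i7/i8 pair
#6 head=9: ld.MEM i9 no-port MEM/MEM
#7 head=10: st.MEM or.ALU i10/i11 pair
#8 head=12: st.MEM i12 tail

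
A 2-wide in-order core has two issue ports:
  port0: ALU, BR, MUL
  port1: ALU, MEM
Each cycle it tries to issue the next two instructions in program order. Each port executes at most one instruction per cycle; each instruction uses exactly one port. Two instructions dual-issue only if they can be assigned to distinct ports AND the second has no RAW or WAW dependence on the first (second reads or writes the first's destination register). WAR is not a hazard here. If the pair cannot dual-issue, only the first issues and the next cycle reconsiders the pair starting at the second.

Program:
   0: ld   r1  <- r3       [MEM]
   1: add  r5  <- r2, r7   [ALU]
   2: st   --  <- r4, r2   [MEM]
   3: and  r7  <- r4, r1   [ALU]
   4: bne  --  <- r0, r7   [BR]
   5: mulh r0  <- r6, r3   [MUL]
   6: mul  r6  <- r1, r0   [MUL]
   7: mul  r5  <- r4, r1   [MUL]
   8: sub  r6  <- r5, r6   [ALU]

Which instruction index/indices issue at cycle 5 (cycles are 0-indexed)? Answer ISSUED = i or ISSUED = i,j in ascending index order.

[0] i0,i1  ld;add  -- 2-wide
[1] i2,i3  st;and  -- 2-wide
[2] i4  bne  -- no-port BR/MUL
[3] i5  mulh  -- no-port MUL/MUL
[4] i6  mul  -- no-port MUL/MUL
[5] i7  mul  -- RAW r5
[6] i8  sub  -- tail

ISSUED = 7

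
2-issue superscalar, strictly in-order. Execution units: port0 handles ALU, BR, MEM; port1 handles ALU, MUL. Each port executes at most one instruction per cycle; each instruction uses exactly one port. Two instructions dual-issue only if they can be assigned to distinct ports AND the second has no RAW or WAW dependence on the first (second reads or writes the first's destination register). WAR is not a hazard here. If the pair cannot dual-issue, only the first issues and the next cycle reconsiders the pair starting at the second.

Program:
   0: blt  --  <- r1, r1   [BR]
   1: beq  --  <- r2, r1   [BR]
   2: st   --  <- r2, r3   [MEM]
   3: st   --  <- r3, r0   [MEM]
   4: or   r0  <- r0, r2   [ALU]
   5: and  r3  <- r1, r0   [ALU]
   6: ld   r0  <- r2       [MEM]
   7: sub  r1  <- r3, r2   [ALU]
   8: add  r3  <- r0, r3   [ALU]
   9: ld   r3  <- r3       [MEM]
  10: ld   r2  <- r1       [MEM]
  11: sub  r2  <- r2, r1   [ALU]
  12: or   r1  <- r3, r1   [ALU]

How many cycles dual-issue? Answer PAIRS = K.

c0: i0 blt  no-port BR/BR
c1: i1 beq  no-port BR/MEM
c2: i2 st  no-port MEM/MEM
c3: i3&i4 st or  2-wide
c4: i5&i6 and ld  2-wide
c5: i7&i8 sub add  2-wide
c6: i9 ld  no-port MEM/MEM
c7: i10 ld  RAW+WAW r2
c8: i11&i12 sub or  2-wide

PAIRS = 4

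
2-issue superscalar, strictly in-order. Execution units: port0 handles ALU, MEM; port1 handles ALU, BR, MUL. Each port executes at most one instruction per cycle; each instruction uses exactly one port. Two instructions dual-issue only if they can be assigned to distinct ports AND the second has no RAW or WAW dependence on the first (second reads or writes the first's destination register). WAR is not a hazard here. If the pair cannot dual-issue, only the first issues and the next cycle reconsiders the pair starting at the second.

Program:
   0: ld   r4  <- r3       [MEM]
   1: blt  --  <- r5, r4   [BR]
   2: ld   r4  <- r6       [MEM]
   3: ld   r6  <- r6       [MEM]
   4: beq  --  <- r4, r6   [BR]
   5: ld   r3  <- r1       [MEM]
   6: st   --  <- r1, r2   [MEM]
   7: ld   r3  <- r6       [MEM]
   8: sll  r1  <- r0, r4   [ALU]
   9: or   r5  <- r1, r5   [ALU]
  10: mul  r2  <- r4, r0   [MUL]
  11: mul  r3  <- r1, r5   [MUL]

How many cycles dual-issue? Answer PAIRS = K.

PAIRS = 4

  cy0 -> i0 (ld.MEM) RAW r4
  cy1 -> i1,i2 (blt.BR/ld.MEM) 2-wide
  cy2 -> i3 (ld.MEM) RAW r6
  cy3 -> i4,i5 (beq.BR/ld.MEM) 2-wide
  cy4 -> i6 (st.MEM) no-port MEM/MEM
  cy5 -> i7,i8 (ld.MEM/sll.ALU) 2-wide
  cy6 -> i9,i10 (or.ALU/mul.MUL) 2-wide
  cy7 -> i11 (mul.MUL) tail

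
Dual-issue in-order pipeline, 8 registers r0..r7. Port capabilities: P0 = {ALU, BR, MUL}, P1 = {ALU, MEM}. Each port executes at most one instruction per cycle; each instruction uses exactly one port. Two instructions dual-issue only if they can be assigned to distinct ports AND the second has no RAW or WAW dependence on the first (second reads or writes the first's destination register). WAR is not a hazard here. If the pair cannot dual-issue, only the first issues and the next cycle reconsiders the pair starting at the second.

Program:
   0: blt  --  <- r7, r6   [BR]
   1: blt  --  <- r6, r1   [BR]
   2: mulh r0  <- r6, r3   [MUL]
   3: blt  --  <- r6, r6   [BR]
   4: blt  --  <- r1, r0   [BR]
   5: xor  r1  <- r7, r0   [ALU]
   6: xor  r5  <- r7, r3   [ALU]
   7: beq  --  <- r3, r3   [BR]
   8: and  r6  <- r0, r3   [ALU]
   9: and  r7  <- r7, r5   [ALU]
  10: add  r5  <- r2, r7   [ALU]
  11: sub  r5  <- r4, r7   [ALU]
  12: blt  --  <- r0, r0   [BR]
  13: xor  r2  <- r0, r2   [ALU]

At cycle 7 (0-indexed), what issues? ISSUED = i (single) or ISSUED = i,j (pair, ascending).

ISSUED = 10

t=0 i0:blt.BR ; no-port BR/BR
t=1 i1:blt.BR ; no-port BR/MUL
t=2 i2:mulh.MUL ; no-port MUL/BR
t=3 i3:blt.BR ; no-port BR/BR
t=4 i4,i5:blt.BR+xor.ALU ; 2-wide
t=5 i6,i7:xor.ALU+beq.BR ; 2-wide
t=6 i8,i9:and.ALU+and.ALU ; 2-wide
t=7 i10:add.ALU ; WAW r5
t=8 i11,i12:sub.ALU+blt.BR ; 2-wide
t=9 i13:xor.ALU ; tail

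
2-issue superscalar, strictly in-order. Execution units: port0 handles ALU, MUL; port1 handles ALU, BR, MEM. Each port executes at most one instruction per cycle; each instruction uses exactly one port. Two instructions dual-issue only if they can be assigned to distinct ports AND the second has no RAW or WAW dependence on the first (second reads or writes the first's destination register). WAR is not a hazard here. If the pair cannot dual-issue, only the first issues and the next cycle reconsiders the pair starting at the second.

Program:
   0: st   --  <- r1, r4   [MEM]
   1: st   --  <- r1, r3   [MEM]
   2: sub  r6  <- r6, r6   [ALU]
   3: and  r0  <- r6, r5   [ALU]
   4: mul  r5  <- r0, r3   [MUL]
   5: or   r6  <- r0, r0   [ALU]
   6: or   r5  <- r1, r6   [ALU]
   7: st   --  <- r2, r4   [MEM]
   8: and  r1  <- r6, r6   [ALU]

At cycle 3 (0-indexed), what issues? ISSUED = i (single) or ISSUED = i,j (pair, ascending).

ISSUED = 4,5

[0] i0  st  -- no-port MEM/MEM
[1] i1+i2  st sub  -- pair
[2] i3  and  -- RAW r0
[3] i4+i5  mul or  -- pair
[4] i6+i7  or st  -- pair
[5] i8  and  -- tail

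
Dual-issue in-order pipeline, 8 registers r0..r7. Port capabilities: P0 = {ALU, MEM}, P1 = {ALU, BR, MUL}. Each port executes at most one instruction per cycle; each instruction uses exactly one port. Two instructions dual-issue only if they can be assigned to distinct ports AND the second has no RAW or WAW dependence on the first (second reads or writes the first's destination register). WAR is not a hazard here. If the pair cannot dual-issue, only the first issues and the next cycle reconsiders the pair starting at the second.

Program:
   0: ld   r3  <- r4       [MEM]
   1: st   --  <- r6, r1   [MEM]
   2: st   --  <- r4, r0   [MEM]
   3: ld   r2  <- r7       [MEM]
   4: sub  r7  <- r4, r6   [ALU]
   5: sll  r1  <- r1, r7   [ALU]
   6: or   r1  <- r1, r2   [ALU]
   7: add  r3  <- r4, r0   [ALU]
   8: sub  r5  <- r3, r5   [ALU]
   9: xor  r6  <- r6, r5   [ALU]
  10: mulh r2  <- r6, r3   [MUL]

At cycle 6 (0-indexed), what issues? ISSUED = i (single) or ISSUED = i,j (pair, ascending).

#0 head=0: ld i0 no-port MEM/MEM
#1 head=1: st i1 no-port MEM/MEM
#2 head=2: st i2 no-port MEM/MEM
#3 head=3: ld;sub i3+i4 dual
#4 head=5: sll i5 RAW+WAW r1
#5 head=6: or;add i6+i7 dual
#6 head=8: sub i8 RAW r5
#7 head=9: xor i9 RAW r6
#8 head=10: mulh i10 tail

ISSUED = 8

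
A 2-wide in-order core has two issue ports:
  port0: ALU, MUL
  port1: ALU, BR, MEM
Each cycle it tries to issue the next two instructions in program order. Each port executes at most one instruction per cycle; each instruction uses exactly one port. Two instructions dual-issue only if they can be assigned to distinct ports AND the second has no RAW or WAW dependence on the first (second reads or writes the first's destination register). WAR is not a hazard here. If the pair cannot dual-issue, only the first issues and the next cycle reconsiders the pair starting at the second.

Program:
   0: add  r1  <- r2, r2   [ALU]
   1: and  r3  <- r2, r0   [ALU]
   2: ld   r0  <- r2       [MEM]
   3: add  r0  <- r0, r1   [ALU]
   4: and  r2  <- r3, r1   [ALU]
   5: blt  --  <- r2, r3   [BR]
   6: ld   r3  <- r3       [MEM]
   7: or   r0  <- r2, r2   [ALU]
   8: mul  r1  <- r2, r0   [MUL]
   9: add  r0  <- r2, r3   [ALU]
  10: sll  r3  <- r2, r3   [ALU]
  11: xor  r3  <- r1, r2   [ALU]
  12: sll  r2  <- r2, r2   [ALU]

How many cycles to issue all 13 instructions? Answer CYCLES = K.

CYCLES = 8

  cy0 -> i0&i1 (add/and) pair
  cy1 -> i2 (ld) RAW+WAW r0
  cy2 -> i3&i4 (add/and) pair
  cy3 -> i5 (blt) no-port BR/MEM
  cy4 -> i6&i7 (ld/or) pair
  cy5 -> i8&i9 (mul/add) pair
  cy6 -> i10 (sll) WAW r3
  cy7 -> i11&i12 (xor/sll) pair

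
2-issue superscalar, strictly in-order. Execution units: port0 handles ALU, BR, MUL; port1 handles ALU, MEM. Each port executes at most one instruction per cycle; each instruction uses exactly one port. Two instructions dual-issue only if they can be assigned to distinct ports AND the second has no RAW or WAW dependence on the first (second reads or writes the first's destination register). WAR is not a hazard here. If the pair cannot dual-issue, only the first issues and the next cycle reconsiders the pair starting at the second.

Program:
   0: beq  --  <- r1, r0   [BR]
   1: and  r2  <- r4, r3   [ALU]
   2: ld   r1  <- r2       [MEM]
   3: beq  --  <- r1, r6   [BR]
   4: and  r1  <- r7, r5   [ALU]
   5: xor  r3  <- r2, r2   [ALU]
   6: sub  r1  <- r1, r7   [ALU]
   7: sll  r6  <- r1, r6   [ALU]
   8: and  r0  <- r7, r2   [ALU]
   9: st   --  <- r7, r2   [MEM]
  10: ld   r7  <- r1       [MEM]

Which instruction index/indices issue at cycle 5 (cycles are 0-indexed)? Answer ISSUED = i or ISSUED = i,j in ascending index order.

t=0 i0&i1:beq.BR+and.ALU ; pair
t=1 i2:ld.MEM ; RAW r1
t=2 i3&i4:beq.BR+and.ALU ; pair
t=3 i5&i6:xor.ALU+sub.ALU ; pair
t=4 i7&i8:sll.ALU+and.ALU ; pair
t=5 i9:st.MEM ; no-port MEM/MEM
t=6 i10:ld.MEM ; tail

ISSUED = 9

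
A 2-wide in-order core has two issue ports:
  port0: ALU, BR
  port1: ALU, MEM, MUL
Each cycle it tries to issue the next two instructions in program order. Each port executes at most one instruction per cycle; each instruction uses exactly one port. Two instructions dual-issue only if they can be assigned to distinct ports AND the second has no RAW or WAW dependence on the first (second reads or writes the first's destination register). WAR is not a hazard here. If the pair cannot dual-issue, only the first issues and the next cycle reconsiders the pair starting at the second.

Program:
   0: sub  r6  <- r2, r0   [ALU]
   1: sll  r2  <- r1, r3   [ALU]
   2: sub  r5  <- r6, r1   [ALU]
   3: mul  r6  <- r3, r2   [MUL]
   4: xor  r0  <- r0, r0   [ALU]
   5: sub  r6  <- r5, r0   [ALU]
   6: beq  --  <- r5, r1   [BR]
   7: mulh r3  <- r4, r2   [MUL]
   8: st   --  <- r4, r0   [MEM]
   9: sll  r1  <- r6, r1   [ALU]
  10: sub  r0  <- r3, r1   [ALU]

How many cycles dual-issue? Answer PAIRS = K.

c0: i0/i1 sub.ALU sll.ALU  pair
c1: i2/i3 sub.ALU mul.MUL  pair
c2: i4 xor.ALU  RAW r0
c3: i5/i6 sub.ALU beq.BR  pair
c4: i7 mulh.MUL  no-port MUL/MEM
c5: i8/i9 st.MEM sll.ALU  pair
c6: i10 sub.ALU  tail

PAIRS = 4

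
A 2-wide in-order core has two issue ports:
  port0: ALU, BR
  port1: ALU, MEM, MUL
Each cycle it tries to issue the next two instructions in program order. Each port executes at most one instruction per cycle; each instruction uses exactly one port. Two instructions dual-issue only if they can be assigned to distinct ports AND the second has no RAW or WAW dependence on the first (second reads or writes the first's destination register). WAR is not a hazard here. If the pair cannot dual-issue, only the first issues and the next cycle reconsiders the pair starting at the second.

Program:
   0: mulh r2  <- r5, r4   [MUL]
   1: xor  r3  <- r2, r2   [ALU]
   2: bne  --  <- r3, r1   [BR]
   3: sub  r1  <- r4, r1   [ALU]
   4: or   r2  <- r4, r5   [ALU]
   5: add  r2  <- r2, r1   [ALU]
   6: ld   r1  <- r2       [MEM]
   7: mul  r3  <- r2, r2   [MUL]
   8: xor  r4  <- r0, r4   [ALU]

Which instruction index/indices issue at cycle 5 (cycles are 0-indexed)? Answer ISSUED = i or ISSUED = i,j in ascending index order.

ISSUED = 6

0. mulh.MUL @i0  | RAW r2
1. xor.ALU @i1  | RAW r3
2. bne.BR+sub.ALU @i2/i3  | pair
3. or.ALU @i4  | RAW+WAW r2
4. add.ALU @i5  | RAW r2
5. ld.MEM @i6  | no-port MEM/MUL
6. mul.MUL+xor.ALU @i7/i8  | pair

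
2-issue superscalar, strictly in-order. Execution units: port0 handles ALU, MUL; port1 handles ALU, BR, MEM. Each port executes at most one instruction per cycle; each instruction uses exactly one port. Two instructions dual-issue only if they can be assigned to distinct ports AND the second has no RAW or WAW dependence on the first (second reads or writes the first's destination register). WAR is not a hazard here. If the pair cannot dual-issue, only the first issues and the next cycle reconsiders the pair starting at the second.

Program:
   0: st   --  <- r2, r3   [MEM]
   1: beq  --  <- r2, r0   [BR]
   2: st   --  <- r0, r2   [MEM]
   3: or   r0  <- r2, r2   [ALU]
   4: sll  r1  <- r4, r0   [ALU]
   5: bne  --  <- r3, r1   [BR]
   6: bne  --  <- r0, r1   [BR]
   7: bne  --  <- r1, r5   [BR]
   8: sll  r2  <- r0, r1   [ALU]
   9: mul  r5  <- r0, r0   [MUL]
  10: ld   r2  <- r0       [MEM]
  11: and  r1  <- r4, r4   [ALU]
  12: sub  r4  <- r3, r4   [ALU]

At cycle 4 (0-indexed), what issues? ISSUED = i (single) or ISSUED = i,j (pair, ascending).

ISSUED = 5

0. st @i0  | no-port MEM/BR
1. beq @i1  | no-port BR/MEM
2. st;or @i2,i3  | pair
3. sll @i4  | RAW r1
4. bne @i5  | no-port BR/BR
5. bne @i6  | no-port BR/BR
6. bne;sll @i7,i8  | pair
7. mul;ld @i9,i10  | pair
8. and;sub @i11,i12  | pair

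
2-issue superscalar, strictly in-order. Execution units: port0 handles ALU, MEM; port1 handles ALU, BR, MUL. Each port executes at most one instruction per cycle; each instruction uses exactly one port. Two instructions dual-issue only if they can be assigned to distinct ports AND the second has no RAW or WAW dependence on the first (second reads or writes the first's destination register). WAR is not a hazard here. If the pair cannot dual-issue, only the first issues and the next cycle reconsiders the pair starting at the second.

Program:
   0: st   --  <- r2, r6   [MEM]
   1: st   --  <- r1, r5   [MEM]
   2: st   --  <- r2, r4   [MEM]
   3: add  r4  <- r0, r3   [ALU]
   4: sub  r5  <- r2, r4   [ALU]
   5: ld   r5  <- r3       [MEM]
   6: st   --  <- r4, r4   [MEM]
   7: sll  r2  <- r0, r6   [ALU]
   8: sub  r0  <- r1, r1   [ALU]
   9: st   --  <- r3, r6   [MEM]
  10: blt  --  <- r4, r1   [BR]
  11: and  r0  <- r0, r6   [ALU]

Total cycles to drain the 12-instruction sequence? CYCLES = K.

CYCLES = 8

t=0 i0:st ; no-port MEM/MEM
t=1 i1:st ; no-port MEM/MEM
t=2 i2,i3:st+add ; pair
t=3 i4:sub ; WAW r5
t=4 i5:ld ; no-port MEM/MEM
t=5 i6,i7:st+sll ; pair
t=6 i8,i9:sub+st ; pair
t=7 i10,i11:blt+and ; pair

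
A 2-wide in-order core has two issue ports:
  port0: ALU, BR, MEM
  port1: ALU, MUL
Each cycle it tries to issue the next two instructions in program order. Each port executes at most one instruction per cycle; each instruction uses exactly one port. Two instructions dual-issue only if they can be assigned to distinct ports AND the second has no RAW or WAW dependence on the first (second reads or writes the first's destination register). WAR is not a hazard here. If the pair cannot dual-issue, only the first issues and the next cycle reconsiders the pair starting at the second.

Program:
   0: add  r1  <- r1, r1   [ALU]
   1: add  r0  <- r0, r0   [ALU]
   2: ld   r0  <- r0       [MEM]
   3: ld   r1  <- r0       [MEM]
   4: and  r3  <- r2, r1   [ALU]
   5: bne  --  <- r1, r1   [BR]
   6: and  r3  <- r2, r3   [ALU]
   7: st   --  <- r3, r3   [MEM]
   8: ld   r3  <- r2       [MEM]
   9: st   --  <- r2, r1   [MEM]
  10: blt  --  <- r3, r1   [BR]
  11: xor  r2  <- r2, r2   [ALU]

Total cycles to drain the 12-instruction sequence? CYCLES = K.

0. add add @i0+i1  | 2-wide
1. ld @i2  | no-port MEM/MEM
2. ld @i3  | RAW r1
3. and bne @i4+i5  | 2-wide
4. and @i6  | RAW r3
5. st @i7  | no-port MEM/MEM
6. ld @i8  | no-port MEM/MEM
7. st @i9  | no-port MEM/BR
8. blt xor @i10+i11  | 2-wide

CYCLES = 9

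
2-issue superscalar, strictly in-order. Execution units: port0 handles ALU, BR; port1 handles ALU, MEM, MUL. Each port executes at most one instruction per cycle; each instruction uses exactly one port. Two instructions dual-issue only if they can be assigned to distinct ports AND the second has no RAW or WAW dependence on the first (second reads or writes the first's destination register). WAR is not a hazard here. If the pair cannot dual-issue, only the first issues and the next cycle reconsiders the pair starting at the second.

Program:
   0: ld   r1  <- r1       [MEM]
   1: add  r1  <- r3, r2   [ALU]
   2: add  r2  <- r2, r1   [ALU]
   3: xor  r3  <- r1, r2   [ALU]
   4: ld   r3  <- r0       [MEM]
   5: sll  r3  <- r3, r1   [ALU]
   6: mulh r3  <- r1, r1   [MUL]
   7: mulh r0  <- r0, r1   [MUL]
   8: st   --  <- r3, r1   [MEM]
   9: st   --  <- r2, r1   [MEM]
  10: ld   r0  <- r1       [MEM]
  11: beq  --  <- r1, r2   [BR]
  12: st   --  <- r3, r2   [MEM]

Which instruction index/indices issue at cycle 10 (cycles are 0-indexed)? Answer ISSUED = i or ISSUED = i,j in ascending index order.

t=0 i0:ld ; WAW r1
t=1 i1:add ; RAW r1
t=2 i2:add ; RAW r2
t=3 i3:xor ; WAW r3
t=4 i4:ld ; RAW+WAW r3
t=5 i5:sll ; WAW r3
t=6 i6:mulh ; no-port MUL/MUL
t=7 i7:mulh ; no-port MUL/MEM
t=8 i8:st ; no-port MEM/MEM
t=9 i9:st ; no-port MEM/MEM
t=10 i10,i11:ld beq ; dual
t=11 i12:st ; tail

ISSUED = 10,11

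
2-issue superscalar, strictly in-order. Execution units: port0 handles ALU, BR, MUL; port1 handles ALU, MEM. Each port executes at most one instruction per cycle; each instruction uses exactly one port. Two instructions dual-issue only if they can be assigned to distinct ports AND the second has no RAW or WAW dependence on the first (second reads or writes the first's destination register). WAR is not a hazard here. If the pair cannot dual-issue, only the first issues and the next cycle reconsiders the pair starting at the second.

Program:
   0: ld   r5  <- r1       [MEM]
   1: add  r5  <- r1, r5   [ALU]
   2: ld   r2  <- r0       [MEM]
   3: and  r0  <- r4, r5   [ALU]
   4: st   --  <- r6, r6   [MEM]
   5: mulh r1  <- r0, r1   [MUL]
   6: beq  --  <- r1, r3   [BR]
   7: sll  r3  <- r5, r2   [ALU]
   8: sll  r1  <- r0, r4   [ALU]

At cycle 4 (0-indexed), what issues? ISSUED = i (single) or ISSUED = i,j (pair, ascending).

ISSUED = 6,7

t=0 i0:ld ; RAW+WAW r5
t=1 i1/i2:add/ld ; 2-wide
t=2 i3/i4:and/st ; 2-wide
t=3 i5:mulh ; no-port MUL/BR
t=4 i6/i7:beq/sll ; 2-wide
t=5 i8:sll ; tail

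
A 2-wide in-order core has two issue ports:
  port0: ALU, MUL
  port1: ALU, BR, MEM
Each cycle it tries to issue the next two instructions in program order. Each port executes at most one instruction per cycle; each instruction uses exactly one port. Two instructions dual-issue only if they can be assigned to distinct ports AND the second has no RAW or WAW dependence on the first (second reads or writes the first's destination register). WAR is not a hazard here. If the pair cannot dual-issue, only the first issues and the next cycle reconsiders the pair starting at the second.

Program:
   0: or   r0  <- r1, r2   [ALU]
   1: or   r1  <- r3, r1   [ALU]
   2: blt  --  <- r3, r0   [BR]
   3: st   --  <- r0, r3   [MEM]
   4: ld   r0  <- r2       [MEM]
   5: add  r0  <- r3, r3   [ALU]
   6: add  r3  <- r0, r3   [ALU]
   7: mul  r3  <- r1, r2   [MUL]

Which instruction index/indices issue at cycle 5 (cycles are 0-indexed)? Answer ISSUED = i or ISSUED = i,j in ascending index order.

c0: i0+i1 or.ALU;or.ALU  dual
c1: i2 blt.BR  no-port BR/MEM
c2: i3 st.MEM  no-port MEM/MEM
c3: i4 ld.MEM  WAW r0
c4: i5 add.ALU  RAW r0
c5: i6 add.ALU  WAW r3
c6: i7 mul.MUL  tail

ISSUED = 6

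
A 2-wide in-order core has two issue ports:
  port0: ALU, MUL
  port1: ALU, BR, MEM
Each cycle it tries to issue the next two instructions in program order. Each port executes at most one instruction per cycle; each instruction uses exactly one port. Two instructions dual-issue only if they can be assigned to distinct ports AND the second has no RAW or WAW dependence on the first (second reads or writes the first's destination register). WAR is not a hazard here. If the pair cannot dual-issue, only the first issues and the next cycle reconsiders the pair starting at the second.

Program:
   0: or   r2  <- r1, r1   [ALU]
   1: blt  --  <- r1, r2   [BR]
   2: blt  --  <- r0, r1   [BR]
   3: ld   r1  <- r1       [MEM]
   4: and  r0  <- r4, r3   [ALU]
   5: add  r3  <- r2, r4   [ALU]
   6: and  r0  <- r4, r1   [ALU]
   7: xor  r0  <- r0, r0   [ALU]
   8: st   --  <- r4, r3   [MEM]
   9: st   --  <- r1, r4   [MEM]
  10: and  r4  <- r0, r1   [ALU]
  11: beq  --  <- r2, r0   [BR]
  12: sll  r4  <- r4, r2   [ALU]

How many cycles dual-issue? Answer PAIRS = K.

PAIRS = 5

c0: i0 or  RAW r2
c1: i1 blt  no-port BR/BR
c2: i2 blt  no-port BR/MEM
c3: i3/i4 ld/and  dual
c4: i5/i6 add/and  dual
c5: i7/i8 xor/st  dual
c6: i9/i10 st/and  dual
c7: i11/i12 beq/sll  dual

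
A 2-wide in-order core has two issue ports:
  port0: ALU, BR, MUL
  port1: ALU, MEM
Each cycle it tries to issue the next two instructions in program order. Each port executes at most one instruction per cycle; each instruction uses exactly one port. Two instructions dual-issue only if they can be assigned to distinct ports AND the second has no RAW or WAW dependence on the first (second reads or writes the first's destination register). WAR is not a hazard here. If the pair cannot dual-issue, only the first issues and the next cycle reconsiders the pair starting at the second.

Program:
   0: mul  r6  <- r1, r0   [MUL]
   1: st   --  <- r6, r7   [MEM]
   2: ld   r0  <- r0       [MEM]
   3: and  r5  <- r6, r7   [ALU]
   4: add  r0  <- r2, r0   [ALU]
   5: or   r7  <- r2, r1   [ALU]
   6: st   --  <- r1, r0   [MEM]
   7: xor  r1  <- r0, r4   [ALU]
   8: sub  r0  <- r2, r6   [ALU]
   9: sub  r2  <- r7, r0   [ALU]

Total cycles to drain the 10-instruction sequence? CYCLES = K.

CYCLES = 7

  cy0 -> i0 (mul.MUL) RAW r6
  cy1 -> i1 (st.MEM) no-port MEM/MEM
  cy2 -> i2+i3 (ld.MEM/and.ALU) 2-wide
  cy3 -> i4+i5 (add.ALU/or.ALU) 2-wide
  cy4 -> i6+i7 (st.MEM/xor.ALU) 2-wide
  cy5 -> i8 (sub.ALU) RAW r0
  cy6 -> i9 (sub.ALU) tail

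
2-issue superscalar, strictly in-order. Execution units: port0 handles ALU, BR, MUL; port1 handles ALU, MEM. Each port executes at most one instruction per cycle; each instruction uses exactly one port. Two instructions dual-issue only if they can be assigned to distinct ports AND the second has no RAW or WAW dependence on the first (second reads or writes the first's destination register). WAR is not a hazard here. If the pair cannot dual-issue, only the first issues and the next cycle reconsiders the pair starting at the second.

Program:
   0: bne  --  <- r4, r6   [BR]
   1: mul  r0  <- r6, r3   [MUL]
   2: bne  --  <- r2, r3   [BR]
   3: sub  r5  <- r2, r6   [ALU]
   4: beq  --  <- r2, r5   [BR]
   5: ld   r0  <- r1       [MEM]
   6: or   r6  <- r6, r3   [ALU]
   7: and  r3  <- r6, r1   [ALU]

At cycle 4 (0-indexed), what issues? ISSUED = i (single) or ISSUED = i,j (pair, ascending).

0. bne.BR @i0  | no-port BR/MUL
1. mul.MUL @i1  | no-port MUL/BR
2. bne.BR sub.ALU @i2,i3  | pair
3. beq.BR ld.MEM @i4,i5  | pair
4. or.ALU @i6  | RAW r6
5. and.ALU @i7  | tail

ISSUED = 6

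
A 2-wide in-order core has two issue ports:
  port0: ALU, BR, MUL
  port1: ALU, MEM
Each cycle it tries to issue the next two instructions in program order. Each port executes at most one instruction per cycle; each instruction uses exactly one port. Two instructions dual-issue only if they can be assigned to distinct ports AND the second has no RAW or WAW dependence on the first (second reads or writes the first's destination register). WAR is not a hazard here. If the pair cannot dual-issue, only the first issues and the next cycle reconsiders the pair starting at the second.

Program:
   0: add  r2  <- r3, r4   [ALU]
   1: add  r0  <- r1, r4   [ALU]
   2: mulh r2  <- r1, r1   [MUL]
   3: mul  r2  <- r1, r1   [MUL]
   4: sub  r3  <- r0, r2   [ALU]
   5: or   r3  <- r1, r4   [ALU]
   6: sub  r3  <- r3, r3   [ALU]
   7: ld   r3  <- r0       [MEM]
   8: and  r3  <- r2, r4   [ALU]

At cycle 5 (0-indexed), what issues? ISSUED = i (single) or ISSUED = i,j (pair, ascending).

ISSUED = 6

c0: i0&i1 add.ALU add.ALU  dual
c1: i2 mulh.MUL  no-port MUL/MUL
c2: i3 mul.MUL  RAW r2
c3: i4 sub.ALU  WAW r3
c4: i5 or.ALU  RAW+WAW r3
c5: i6 sub.ALU  WAW r3
c6: i7 ld.MEM  WAW r3
c7: i8 and.ALU  tail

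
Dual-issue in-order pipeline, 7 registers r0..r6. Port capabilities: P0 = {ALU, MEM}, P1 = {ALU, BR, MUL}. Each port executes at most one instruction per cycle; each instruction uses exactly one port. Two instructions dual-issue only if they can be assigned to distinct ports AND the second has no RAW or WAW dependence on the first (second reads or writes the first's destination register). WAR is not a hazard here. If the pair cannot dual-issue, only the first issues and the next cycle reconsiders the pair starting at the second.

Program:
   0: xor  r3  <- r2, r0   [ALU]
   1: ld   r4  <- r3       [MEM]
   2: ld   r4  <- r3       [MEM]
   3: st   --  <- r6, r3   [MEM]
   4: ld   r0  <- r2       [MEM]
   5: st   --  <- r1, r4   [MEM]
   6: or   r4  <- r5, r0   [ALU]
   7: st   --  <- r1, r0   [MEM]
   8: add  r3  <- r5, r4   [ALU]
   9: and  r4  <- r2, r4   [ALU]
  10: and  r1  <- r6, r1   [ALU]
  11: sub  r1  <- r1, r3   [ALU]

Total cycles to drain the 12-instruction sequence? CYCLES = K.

t=0 i0:xor ; RAW r3
t=1 i1:ld ; no-port MEM/MEM
t=2 i2:ld ; no-port MEM/MEM
t=3 i3:st ; no-port MEM/MEM
t=4 i4:ld ; no-port MEM/MEM
t=5 i5&i6:st or ; 2-wide
t=6 i7&i8:st add ; 2-wide
t=7 i9&i10:and and ; 2-wide
t=8 i11:sub ; tail

CYCLES = 9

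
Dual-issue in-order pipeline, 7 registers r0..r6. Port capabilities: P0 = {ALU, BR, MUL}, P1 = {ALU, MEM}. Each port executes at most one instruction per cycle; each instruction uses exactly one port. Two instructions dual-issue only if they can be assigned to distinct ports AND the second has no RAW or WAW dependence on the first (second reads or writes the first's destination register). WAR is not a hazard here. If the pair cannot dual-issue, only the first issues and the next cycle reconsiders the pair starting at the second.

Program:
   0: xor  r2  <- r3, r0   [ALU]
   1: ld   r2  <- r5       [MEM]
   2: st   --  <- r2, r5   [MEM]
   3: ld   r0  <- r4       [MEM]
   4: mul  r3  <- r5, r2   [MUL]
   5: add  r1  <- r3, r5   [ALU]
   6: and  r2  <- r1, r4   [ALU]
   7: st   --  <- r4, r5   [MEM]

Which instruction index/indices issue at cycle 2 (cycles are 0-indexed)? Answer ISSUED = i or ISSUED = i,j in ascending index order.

  cy0 -> i0 (xor.ALU) WAW r2
  cy1 -> i1 (ld.MEM) no-port MEM/MEM
  cy2 -> i2 (st.MEM) no-port MEM/MEM
  cy3 -> i3&i4 (ld.MEM;mul.MUL) dual
  cy4 -> i5 (add.ALU) RAW r1
  cy5 -> i6&i7 (and.ALU;st.MEM) dual

ISSUED = 2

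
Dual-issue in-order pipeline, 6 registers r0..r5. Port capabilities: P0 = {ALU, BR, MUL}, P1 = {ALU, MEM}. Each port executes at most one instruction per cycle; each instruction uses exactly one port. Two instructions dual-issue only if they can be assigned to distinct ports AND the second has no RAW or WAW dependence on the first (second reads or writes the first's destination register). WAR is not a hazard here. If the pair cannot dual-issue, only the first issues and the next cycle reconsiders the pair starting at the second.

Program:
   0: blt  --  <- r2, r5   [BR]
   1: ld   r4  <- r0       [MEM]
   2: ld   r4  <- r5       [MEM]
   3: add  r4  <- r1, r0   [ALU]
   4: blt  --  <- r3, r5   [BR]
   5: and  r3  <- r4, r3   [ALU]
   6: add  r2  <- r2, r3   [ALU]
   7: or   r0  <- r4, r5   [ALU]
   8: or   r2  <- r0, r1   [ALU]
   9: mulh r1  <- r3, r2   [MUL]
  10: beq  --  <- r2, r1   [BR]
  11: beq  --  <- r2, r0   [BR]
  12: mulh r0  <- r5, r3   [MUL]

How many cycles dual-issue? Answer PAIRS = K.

PAIRS = 3

t=0 i0/i1:blt.BR+ld.MEM ; dual
t=1 i2:ld.MEM ; WAW r4
t=2 i3/i4:add.ALU+blt.BR ; dual
t=3 i5:and.ALU ; RAW r3
t=4 i6/i7:add.ALU+or.ALU ; dual
t=5 i8:or.ALU ; RAW r2
t=6 i9:mulh.MUL ; no-port MUL/BR
t=7 i10:beq.BR ; no-port BR/BR
t=8 i11:beq.BR ; no-port BR/MUL
t=9 i12:mulh.MUL ; tail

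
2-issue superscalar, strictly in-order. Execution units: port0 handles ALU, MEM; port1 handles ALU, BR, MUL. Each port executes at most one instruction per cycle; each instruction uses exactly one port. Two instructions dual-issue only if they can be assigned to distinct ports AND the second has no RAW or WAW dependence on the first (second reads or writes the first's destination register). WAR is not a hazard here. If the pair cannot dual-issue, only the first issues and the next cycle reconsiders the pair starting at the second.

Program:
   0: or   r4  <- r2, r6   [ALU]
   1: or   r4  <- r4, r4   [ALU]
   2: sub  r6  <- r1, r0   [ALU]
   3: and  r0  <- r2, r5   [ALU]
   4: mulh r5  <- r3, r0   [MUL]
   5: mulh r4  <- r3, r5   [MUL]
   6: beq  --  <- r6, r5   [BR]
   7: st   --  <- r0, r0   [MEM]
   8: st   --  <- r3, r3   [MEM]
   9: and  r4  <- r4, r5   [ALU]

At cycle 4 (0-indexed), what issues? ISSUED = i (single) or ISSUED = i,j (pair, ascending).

0. or @i0  | RAW+WAW r4
1. or sub @i1&i2  | dual
2. and @i3  | RAW r0
3. mulh @i4  | no-port MUL/MUL
4. mulh @i5  | no-port MUL/BR
5. beq st @i6&i7  | dual
6. st and @i8&i9  | dual

ISSUED = 5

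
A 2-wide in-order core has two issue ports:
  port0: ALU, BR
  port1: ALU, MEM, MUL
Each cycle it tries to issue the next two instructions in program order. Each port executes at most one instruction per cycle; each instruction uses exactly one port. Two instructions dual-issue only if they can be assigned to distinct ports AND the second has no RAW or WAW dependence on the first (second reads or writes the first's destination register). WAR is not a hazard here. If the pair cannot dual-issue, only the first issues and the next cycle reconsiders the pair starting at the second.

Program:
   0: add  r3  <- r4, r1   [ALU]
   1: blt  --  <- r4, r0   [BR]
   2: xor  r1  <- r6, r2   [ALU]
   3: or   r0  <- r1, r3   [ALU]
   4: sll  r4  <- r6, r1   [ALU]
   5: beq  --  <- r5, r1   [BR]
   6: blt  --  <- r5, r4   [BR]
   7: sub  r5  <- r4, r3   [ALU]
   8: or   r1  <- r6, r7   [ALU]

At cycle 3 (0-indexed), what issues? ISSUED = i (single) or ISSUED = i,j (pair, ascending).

ISSUED = 5

t=0 i0+i1:add+blt ; 2-wide
t=1 i2:xor ; RAW r1
t=2 i3+i4:or+sll ; 2-wide
t=3 i5:beq ; no-port BR/BR
t=4 i6+i7:blt+sub ; 2-wide
t=5 i8:or ; tail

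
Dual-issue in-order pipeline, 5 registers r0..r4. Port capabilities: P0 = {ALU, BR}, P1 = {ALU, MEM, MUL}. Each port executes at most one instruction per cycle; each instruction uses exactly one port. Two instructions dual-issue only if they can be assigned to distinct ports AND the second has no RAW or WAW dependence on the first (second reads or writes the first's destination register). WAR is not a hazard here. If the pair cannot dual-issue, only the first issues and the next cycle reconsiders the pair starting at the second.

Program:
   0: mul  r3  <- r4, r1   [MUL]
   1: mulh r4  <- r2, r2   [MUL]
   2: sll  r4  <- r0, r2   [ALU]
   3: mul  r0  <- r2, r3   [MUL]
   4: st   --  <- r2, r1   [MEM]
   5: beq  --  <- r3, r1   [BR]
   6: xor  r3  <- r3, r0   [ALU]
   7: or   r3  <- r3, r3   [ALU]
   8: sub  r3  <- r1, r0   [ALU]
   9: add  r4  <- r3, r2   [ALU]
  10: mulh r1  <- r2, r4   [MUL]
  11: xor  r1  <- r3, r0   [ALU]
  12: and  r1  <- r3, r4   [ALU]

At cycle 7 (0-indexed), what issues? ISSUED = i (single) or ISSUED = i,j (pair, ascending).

ISSUED = 9

  cy0 -> i0 (mul.MUL) no-port MUL/MUL
  cy1 -> i1 (mulh.MUL) WAW r4
  cy2 -> i2&i3 (sll.ALU mul.MUL) pair
  cy3 -> i4&i5 (st.MEM beq.BR) pair
  cy4 -> i6 (xor.ALU) RAW+WAW r3
  cy5 -> i7 (or.ALU) WAW r3
  cy6 -> i8 (sub.ALU) RAW r3
  cy7 -> i9 (add.ALU) RAW r4
  cy8 -> i10 (mulh.MUL) WAW r1
  cy9 -> i11 (xor.ALU) WAW r1
  cy10 -> i12 (and.ALU) tail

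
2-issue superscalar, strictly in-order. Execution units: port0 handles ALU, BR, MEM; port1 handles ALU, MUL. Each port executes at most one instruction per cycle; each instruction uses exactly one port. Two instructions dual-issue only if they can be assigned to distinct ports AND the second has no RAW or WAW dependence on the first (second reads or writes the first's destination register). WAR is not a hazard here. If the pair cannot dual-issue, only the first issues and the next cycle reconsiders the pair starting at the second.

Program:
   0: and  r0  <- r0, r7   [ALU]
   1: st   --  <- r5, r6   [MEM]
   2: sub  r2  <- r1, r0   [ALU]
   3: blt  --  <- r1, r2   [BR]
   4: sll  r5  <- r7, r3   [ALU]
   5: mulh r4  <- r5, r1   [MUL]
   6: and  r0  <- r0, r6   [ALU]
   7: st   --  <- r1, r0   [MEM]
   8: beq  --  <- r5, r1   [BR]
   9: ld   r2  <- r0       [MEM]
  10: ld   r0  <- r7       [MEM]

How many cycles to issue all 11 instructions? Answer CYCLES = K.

#0 head=0: and.ALU;st.MEM i0,i1 dual
#1 head=2: sub.ALU i2 RAW r2
#2 head=3: blt.BR;sll.ALU i3,i4 dual
#3 head=5: mulh.MUL;and.ALU i5,i6 dual
#4 head=7: st.MEM i7 no-port MEM/BR
#5 head=8: beq.BR i8 no-port BR/MEM
#6 head=9: ld.MEM i9 no-port MEM/MEM
#7 head=10: ld.MEM i10 tail

CYCLES = 8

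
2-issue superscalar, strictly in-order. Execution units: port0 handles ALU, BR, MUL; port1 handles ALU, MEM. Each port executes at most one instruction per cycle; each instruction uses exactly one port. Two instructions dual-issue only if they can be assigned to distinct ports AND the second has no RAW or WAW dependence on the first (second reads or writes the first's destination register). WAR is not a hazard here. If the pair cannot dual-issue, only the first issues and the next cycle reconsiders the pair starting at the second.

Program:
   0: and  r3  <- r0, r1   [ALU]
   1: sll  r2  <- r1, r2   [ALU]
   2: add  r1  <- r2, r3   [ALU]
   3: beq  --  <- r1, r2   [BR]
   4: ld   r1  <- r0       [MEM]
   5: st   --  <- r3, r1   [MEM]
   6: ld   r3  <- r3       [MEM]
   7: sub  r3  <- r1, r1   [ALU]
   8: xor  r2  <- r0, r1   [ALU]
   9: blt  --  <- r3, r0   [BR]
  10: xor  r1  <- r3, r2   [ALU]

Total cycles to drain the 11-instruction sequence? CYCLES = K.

CYCLES = 7

[0] i0,i1  and.ALU;sll.ALU  -- dual
[1] i2  add.ALU  -- RAW r1
[2] i3,i4  beq.BR;ld.MEM  -- dual
[3] i5  st.MEM  -- no-port MEM/MEM
[4] i6  ld.MEM  -- WAW r3
[5] i7,i8  sub.ALU;xor.ALU  -- dual
[6] i9,i10  blt.BR;xor.ALU  -- dual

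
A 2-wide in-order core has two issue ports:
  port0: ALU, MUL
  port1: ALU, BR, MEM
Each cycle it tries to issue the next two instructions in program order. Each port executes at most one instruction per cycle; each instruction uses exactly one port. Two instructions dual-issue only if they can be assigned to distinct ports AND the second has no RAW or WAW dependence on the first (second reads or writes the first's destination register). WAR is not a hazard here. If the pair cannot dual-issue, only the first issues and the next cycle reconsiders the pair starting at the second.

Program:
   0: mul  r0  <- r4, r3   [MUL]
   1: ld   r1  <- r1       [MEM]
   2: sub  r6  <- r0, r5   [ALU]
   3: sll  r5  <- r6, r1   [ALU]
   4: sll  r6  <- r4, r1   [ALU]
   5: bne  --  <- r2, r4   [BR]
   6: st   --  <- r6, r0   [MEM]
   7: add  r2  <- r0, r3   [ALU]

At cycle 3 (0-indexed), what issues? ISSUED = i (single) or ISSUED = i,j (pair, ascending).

#0 head=0: mul ld i0/i1 pair
#1 head=2: sub i2 RAW r6
#2 head=3: sll sll i3/i4 pair
#3 head=5: bne i5 no-port BR/MEM
#4 head=6: st add i6/i7 pair

ISSUED = 5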